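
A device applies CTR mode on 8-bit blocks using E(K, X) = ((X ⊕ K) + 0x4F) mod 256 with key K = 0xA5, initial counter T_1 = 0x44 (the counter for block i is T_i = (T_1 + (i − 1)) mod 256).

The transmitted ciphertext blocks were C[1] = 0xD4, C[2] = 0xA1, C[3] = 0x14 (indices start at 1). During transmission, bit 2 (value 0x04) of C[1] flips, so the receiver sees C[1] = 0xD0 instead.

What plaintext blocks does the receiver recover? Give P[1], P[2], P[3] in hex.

CTR decryption: S_i = E(K, T_i) where T_i is the counter for block i; P_i = C_i ⊕ S_i.
Only C[1] changed, to 0xD0. In CTR, a change in C_i flips the same bit in P_i only; the keystream is unaffected. Decrypting the received ciphertext:
P[1]: T = 0x44, S = E(K, T) = 0x30; 0xD0 ⊕ 0x30 = 0xE0.
P[2]: T = 0x45, S = E(K, T) = 0x2F; 0xA1 ⊕ 0x2F = 0x8E.
P[3]: T = 0x46, S = E(K, T) = 0x32; 0x14 ⊕ 0x32 = 0x26.
Blocks that differ from the original plaintext: P[1].

P[1] = 0xE0, P[2] = 0x8E, P[3] = 0x26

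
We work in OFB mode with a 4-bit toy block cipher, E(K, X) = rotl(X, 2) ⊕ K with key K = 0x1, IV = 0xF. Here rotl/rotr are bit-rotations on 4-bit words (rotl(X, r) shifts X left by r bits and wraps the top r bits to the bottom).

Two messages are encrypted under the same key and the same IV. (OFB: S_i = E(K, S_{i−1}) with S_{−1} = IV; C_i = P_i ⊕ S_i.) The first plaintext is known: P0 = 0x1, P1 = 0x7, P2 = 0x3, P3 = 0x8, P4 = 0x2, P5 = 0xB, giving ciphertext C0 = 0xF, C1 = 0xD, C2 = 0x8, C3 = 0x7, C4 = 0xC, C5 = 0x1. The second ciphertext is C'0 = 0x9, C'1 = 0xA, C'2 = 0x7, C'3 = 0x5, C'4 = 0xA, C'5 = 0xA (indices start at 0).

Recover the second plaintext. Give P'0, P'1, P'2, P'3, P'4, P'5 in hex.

P'0 = 0x7, P'1 = 0x0, P'2 = 0xC, P'3 = 0xA, P'4 = 0x4, P'5 = 0x0

In OFB with a reused IV, both messages share the same keystream S_i, so C_i ⊕ C'_i = P_i ⊕ P'_i and thus P'_i = P_i ⊕ C_i ⊕ C'_i.
P'0: 0x1 ⊕ 0xF ⊕ 0x9 = 0x7.
P'1: 0x7 ⊕ 0xD ⊕ 0xA = 0x0.
P'2: 0x3 ⊕ 0x8 ⊕ 0x7 = 0xC.
P'3: 0x8 ⊕ 0x7 ⊕ 0x5 = 0xA.
P'4: 0x2 ⊕ 0xC ⊕ 0xA = 0x4.
P'5: 0xB ⊕ 0x1 ⊕ 0xA = 0x0.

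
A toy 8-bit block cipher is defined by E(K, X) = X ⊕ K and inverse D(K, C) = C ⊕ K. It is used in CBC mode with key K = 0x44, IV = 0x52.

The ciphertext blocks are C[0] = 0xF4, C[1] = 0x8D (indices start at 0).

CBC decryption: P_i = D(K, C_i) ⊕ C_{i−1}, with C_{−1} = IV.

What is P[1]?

P[1]: D(K, 0x8D) = 0xC9; 0xC9 ⊕ 0xF4 = 0x3D.

P[1] = 0x3D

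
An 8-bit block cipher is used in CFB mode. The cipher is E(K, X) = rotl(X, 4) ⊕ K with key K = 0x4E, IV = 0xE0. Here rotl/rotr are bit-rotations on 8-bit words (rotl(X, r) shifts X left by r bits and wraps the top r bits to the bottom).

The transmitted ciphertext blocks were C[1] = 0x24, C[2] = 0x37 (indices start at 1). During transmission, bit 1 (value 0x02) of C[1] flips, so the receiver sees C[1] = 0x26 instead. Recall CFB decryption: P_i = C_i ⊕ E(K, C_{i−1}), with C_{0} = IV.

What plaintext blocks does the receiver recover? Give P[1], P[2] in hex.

Only C[1] changed, to 0x26. In CFB, a change in C_i flips the same bit in P_i and garbles P_{i+1}. Decrypting the received ciphertext:
P[1]: E(K, 0xE0) = 0x40; 0x26 ⊕ 0x40 = 0x66.
P[2]: E(K, 0x26) = 0x2C; 0x37 ⊕ 0x2C = 0x1B.
Blocks that differ from the original plaintext: P[1], P[2].

P[1] = 0x66, P[2] = 0x1B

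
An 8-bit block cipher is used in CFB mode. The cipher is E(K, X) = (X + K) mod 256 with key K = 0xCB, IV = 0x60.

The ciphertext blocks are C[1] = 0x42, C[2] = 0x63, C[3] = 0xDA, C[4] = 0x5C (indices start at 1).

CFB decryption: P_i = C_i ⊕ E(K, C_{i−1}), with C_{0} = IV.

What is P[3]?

P[3]: E(K, 0x63) = 0x2E; 0xDA ⊕ 0x2E = 0xF4.

P[3] = 0xF4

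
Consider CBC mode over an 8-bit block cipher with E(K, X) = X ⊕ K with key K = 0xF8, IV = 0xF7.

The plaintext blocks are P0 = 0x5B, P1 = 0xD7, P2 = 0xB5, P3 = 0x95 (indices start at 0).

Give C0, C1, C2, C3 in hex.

CBC encryption: C_i = E(K, P_i ⊕ C_{i−1}), with C_{−1} = IV.
C0: P0 ⊕ 0xF7 = 0xAC; E(K, 0xAC) = 0x54.
C1: P1 ⊕ 0x54 = 0x83; E(K, 0x83) = 0x7B.
C2: P2 ⊕ 0x7B = 0xCE; E(K, 0xCE) = 0x36.
C3: P3 ⊕ 0x36 = 0xA3; E(K, 0xA3) = 0x5B.

C0 = 0x54, C1 = 0x7B, C2 = 0x36, C3 = 0x5B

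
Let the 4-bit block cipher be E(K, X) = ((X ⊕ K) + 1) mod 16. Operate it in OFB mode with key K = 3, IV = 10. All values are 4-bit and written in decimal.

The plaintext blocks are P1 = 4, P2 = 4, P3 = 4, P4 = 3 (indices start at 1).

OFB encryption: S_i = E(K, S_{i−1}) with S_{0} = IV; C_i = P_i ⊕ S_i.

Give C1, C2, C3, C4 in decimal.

C1 = 14, C2 = 14, C3 = 14, C4 = 9

C1: S = E(K, 10) = 10; 4 ⊕ 10 = 14.
C2: S = E(K, 10) = 10; 4 ⊕ 10 = 14.
C3: S = E(K, 10) = 10; 4 ⊕ 10 = 14.
C4: S = E(K, 10) = 10; 3 ⊕ 10 = 9.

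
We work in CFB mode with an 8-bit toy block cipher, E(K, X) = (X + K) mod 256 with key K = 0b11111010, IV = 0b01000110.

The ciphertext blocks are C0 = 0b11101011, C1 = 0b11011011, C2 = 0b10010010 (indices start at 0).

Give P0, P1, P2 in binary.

P0 = 0b10101011, P1 = 0b00111110, P2 = 0b01000111

CFB decryption: P_i = C_i ⊕ E(K, C_{i−1}), with C_{−1} = IV.
P0: E(K, 0b01000110) = 0b01000000; 0b11101011 ⊕ 0b01000000 = 0b10101011.
P1: E(K, 0b11101011) = 0b11100101; 0b11011011 ⊕ 0b11100101 = 0b00111110.
P2: E(K, 0b11011011) = 0b11010101; 0b10010010 ⊕ 0b11010101 = 0b01000111.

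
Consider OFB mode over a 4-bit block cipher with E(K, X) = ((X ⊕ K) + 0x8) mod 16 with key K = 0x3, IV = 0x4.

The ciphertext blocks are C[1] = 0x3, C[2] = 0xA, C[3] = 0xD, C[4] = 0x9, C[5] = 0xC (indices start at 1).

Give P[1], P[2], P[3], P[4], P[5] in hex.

P[1] = 0xC, P[2] = 0xE, P[3] = 0x2, P[4] = 0xD, P[5] = 0x3

OFB decryption: S_i = E(K, S_{i−1}) with S_{0} = IV; P_i = C_i ⊕ S_i.
P[1]: S = E(K, 0x4) = 0xF; 0x3 ⊕ 0xF = 0xC.
P[2]: S = E(K, 0xF) = 0x4; 0xA ⊕ 0x4 = 0xE.
P[3]: S = E(K, 0x4) = 0xF; 0xD ⊕ 0xF = 0x2.
P[4]: S = E(K, 0xF) = 0x4; 0x9 ⊕ 0x4 = 0xD.
P[5]: S = E(K, 0x4) = 0xF; 0xC ⊕ 0xF = 0x3.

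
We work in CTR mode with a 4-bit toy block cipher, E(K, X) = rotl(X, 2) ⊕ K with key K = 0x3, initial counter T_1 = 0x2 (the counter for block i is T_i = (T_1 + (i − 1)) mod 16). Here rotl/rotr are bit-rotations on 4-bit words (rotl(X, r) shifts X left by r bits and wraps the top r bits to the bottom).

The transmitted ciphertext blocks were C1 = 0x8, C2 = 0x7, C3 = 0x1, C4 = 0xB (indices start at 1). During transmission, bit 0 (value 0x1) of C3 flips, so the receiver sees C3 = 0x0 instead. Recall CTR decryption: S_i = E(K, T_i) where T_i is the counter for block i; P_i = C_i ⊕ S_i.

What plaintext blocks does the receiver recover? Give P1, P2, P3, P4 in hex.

P1 = 0x3, P2 = 0x8, P3 = 0x2, P4 = 0xD

Only C3 changed, to 0x0. In CTR, a change in C_i flips the same bit in P_i only; the keystream is unaffected. Decrypting the received ciphertext:
P1: T = 0x2, S = E(K, T) = 0xB; 0x8 ⊕ 0xB = 0x3.
P2: T = 0x3, S = E(K, T) = 0xF; 0x7 ⊕ 0xF = 0x8.
P3: T = 0x4, S = E(K, T) = 0x2; 0x0 ⊕ 0x2 = 0x2.
P4: T = 0x5, S = E(K, T) = 0x6; 0xB ⊕ 0x6 = 0xD.
Blocks that differ from the original plaintext: P3.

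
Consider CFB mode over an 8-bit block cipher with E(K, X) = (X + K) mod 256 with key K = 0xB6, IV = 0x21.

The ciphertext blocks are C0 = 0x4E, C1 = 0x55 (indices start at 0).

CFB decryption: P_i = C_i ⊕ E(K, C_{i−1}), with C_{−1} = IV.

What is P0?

P0: E(K, 0x21) = 0xD7; 0x4E ⊕ 0xD7 = 0x99.

P0 = 0x99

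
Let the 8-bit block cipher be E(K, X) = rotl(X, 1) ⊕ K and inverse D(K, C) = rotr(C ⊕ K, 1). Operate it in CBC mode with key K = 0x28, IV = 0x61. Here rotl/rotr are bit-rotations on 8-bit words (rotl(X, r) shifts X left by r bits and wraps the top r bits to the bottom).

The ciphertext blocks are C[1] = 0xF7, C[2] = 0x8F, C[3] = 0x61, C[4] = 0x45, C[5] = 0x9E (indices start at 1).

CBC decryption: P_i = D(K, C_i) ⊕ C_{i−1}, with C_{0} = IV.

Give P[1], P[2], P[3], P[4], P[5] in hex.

P[1]: D(K, 0xF7) = 0xEF; 0xEF ⊕ 0x61 = 0x8E.
P[2]: D(K, 0x8F) = 0xD3; 0xD3 ⊕ 0xF7 = 0x24.
P[3]: D(K, 0x61) = 0xA4; 0xA4 ⊕ 0x8F = 0x2B.
P[4]: D(K, 0x45) = 0xB6; 0xB6 ⊕ 0x61 = 0xD7.
P[5]: D(K, 0x9E) = 0x5B; 0x5B ⊕ 0x45 = 0x1E.

P[1] = 0x8E, P[2] = 0x24, P[3] = 0x2B, P[4] = 0xD7, P[5] = 0x1E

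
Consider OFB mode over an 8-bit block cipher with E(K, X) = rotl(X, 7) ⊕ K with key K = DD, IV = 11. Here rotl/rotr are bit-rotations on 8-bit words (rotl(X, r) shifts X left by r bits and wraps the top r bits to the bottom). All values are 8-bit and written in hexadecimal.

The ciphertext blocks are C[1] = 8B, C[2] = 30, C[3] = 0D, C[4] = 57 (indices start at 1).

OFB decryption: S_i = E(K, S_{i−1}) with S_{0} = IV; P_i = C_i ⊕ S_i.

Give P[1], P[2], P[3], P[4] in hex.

P[1]: S = E(K, 11) = 55; 8B ⊕ 55 = DE.
P[2]: S = E(K, 55) = 77; 30 ⊕ 77 = 47.
P[3]: S = E(K, 77) = 66; 0D ⊕ 66 = 6B.
P[4]: S = E(K, 66) = EE; 57 ⊕ EE = B9.

P[1] = DE, P[2] = 47, P[3] = 6B, P[4] = B9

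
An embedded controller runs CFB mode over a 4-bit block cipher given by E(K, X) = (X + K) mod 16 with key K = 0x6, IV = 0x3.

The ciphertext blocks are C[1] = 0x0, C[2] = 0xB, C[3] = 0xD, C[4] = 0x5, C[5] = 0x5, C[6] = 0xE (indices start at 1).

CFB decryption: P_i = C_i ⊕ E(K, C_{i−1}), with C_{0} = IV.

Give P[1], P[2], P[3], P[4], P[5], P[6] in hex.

P[1]: E(K, 0x3) = 0x9; 0x0 ⊕ 0x9 = 0x9.
P[2]: E(K, 0x0) = 0x6; 0xB ⊕ 0x6 = 0xD.
P[3]: E(K, 0xB) = 0x1; 0xD ⊕ 0x1 = 0xC.
P[4]: E(K, 0xD) = 0x3; 0x5 ⊕ 0x3 = 0x6.
P[5]: E(K, 0x5) = 0xB; 0x5 ⊕ 0xB = 0xE.
P[6]: E(K, 0x5) = 0xB; 0xE ⊕ 0xB = 0x5.

P[1] = 0x9, P[2] = 0xD, P[3] = 0xC, P[4] = 0x6, P[5] = 0xE, P[6] = 0x5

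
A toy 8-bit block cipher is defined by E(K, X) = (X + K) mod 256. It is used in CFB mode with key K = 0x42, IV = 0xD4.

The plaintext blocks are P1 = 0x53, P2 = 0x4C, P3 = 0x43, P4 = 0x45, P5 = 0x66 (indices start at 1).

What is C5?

CFB encryption: C_i = P_i ⊕ E(K, C_{i−1}), with C_{0} = IV.
C1: E(K, 0xD4) = 0x16; 0x53 ⊕ 0x16 = 0x45.
C2: E(K, 0x45) = 0x87; 0x4C ⊕ 0x87 = 0xCB.
C3: E(K, 0xCB) = 0x0D; 0x43 ⊕ 0x0D = 0x4E.
C4: E(K, 0x4E) = 0x90; 0x45 ⊕ 0x90 = 0xD5.
C5: E(K, 0xD5) = 0x17; 0x66 ⊕ 0x17 = 0x71.

C5 = 0x71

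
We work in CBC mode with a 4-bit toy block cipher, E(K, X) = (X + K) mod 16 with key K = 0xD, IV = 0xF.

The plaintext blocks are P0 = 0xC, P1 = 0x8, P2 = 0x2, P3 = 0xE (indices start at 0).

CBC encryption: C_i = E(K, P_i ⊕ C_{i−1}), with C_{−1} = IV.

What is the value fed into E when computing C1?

C0: P0 ⊕ 0xF = 0x3; E(K, 0x3) = 0x0.
C1: P1 ⊕ 0x0 = 0x8; E(K, 0x8) = 0x5.
So the input to E for block 1 is 0x8.

0x8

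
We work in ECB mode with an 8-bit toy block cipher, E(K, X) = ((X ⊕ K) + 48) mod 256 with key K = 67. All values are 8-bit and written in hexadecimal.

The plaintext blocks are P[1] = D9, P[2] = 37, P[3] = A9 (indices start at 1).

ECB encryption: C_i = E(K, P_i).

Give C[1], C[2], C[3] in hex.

C[1] = 06, C[2] = 98, C[3] = 16

C[1]: E(K, D9) = 06.
C[2]: E(K, 37) = 98.
C[3]: E(K, A9) = 16.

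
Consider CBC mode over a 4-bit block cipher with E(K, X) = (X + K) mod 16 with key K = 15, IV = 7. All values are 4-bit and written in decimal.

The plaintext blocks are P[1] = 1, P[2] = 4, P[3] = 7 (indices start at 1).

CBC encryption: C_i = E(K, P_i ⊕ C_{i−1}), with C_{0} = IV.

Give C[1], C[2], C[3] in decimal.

C[1]: P[1] ⊕ 7 = 6; E(K, 6) = 5.
C[2]: P[2] ⊕ 5 = 1; E(K, 1) = 0.
C[3]: P[3] ⊕ 0 = 7; E(K, 7) = 6.

C[1] = 5, C[2] = 0, C[3] = 6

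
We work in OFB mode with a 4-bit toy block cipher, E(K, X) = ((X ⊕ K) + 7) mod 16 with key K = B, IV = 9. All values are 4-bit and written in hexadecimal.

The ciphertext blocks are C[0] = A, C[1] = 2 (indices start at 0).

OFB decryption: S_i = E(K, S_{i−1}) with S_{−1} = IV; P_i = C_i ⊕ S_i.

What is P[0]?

P[0] = 3

P[0]: S = E(K, 9) = 9; A ⊕ 9 = 3.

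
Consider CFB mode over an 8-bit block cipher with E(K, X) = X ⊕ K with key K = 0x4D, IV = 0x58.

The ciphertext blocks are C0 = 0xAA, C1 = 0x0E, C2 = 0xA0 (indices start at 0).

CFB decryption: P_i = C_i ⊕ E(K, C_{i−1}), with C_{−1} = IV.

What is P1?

P1 = 0xE9

P1: E(K, 0xAA) = 0xE7; 0x0E ⊕ 0xE7 = 0xE9.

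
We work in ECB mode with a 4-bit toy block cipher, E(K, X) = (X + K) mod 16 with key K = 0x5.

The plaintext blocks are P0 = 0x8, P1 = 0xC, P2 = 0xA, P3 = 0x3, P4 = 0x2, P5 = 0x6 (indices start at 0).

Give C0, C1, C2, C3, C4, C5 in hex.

ECB encryption: C_i = E(K, P_i).
C0: E(K, 0x8) = 0xD.
C1: E(K, 0xC) = 0x1.
C2: E(K, 0xA) = 0xF.
C3: E(K, 0x3) = 0x8.
C4: E(K, 0x2) = 0x7.
C5: E(K, 0x6) = 0xB.

C0 = 0xD, C1 = 0x1, C2 = 0xF, C3 = 0x8, C4 = 0x7, C5 = 0xB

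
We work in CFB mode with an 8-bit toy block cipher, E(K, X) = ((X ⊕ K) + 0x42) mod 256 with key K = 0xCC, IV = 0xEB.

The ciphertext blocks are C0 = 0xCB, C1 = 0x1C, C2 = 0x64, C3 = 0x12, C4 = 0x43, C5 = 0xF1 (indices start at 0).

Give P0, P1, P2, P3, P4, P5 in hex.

P0 = 0xA2, P1 = 0x55, P2 = 0x76, P3 = 0xF8, P4 = 0x63, P5 = 0x20

CFB decryption: P_i = C_i ⊕ E(K, C_{i−1}), with C_{−1} = IV.
P0: E(K, 0xEB) = 0x69; 0xCB ⊕ 0x69 = 0xA2.
P1: E(K, 0xCB) = 0x49; 0x1C ⊕ 0x49 = 0x55.
P2: E(K, 0x1C) = 0x12; 0x64 ⊕ 0x12 = 0x76.
P3: E(K, 0x64) = 0xEA; 0x12 ⊕ 0xEA = 0xF8.
P4: E(K, 0x12) = 0x20; 0x43 ⊕ 0x20 = 0x63.
P5: E(K, 0x43) = 0xD1; 0xF1 ⊕ 0xD1 = 0x20.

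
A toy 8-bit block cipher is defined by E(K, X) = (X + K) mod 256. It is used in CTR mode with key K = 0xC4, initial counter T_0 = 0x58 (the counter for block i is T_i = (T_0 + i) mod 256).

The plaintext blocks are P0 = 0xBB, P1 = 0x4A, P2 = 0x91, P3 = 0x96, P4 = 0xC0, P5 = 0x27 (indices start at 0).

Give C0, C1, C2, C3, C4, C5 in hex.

CTR encryption: S_i = E(K, T_i) where T_i is the counter for block i; C_i = P_i ⊕ S_i.
C0: T = 0x58, S = E(K, T) = 0x1C; 0xBB ⊕ 0x1C = 0xA7.
C1: T = 0x59, S = E(K, T) = 0x1D; 0x4A ⊕ 0x1D = 0x57.
C2: T = 0x5A, S = E(K, T) = 0x1E; 0x91 ⊕ 0x1E = 0x8F.
C3: T = 0x5B, S = E(K, T) = 0x1F; 0x96 ⊕ 0x1F = 0x89.
C4: T = 0x5C, S = E(K, T) = 0x20; 0xC0 ⊕ 0x20 = 0xE0.
C5: T = 0x5D, S = E(K, T) = 0x21; 0x27 ⊕ 0x21 = 0x06.

C0 = 0xA7, C1 = 0x57, C2 = 0x8F, C3 = 0x89, C4 = 0xE0, C5 = 0x06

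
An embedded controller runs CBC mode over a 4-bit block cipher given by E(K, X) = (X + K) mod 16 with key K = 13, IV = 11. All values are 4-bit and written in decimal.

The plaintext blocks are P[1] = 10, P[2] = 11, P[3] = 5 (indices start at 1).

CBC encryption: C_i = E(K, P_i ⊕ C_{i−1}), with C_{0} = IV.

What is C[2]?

C[1]: P[1] ⊕ 11 = 1; E(K, 1) = 14.
C[2]: P[2] ⊕ 14 = 5; E(K, 5) = 2.

C[2] = 2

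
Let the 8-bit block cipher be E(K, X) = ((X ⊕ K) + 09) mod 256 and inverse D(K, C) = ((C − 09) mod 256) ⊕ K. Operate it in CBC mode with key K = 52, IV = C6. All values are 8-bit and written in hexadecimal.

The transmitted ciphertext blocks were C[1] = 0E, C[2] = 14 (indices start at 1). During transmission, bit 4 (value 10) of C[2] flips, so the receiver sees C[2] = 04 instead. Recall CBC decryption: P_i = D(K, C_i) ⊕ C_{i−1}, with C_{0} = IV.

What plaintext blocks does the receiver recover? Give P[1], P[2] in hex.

Only C[2] changed, to 04. In CBC, a change in C_i garbles P_i and flips the same bit in P_{i+1}. Decrypting the received ciphertext:
P[1]: D(K, 0E) = 57; 57 ⊕ C6 = 91.
P[2]: D(K, 04) = A9; A9 ⊕ 0E = A7.
Blocks that differ from the original plaintext: P[2].

P[1] = 91, P[2] = A7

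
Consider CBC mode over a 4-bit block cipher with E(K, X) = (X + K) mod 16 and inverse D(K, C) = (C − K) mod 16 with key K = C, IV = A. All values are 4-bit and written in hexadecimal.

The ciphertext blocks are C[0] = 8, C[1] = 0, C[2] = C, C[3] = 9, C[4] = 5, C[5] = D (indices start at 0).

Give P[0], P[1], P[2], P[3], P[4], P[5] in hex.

P[0] = 6, P[1] = C, P[2] = 0, P[3] = 1, P[4] = 0, P[5] = 4

CBC decryption: P_i = D(K, C_i) ⊕ C_{i−1}, with C_{−1} = IV.
P[0]: D(K, 8) = C; C ⊕ A = 6.
P[1]: D(K, 0) = 4; 4 ⊕ 8 = C.
P[2]: D(K, C) = 0; 0 ⊕ 0 = 0.
P[3]: D(K, 9) = D; D ⊕ C = 1.
P[4]: D(K, 5) = 9; 9 ⊕ 9 = 0.
P[5]: D(K, D) = 1; 1 ⊕ 5 = 4.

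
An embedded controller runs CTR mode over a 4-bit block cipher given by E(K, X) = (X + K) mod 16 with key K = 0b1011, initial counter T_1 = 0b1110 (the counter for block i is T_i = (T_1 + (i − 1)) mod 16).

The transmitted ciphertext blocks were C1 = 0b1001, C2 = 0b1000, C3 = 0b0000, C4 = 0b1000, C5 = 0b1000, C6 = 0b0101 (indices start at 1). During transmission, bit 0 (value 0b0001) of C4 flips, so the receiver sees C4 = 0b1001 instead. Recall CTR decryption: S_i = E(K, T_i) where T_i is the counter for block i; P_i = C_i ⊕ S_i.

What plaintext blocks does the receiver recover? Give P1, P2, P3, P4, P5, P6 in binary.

P1 = 0b0000, P2 = 0b0010, P3 = 0b1011, P4 = 0b0101, P5 = 0b0101, P6 = 0b1011

Only C4 changed, to 0b1001. In CTR, a change in C_i flips the same bit in P_i only; the keystream is unaffected. Decrypting the received ciphertext:
P1: T = 0b1110, S = E(K, T) = 0b1001; 0b1001 ⊕ 0b1001 = 0b0000.
P2: T = 0b1111, S = E(K, T) = 0b1010; 0b1000 ⊕ 0b1010 = 0b0010.
P3: T = 0b0000, S = E(K, T) = 0b1011; 0b0000 ⊕ 0b1011 = 0b1011.
P4: T = 0b0001, S = E(K, T) = 0b1100; 0b1001 ⊕ 0b1100 = 0b0101.
P5: T = 0b0010, S = E(K, T) = 0b1101; 0b1000 ⊕ 0b1101 = 0b0101.
P6: T = 0b0011, S = E(K, T) = 0b1110; 0b0101 ⊕ 0b1110 = 0b1011.
Blocks that differ from the original plaintext: P4.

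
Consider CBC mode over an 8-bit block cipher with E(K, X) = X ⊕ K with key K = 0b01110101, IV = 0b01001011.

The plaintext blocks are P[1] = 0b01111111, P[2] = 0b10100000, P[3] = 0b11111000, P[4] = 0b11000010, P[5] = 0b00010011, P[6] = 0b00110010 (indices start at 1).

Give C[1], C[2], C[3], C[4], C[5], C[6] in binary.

CBC encryption: C_i = E(K, P_i ⊕ C_{i−1}), with C_{0} = IV.
C[1]: P[1] ⊕ 0b01001011 = 0b00110100; E(K, 0b00110100) = 0b01000001.
C[2]: P[2] ⊕ 0b01000001 = 0b11100001; E(K, 0b11100001) = 0b10010100.
C[3]: P[3] ⊕ 0b10010100 = 0b01101100; E(K, 0b01101100) = 0b00011001.
C[4]: P[4] ⊕ 0b00011001 = 0b11011011; E(K, 0b11011011) = 0b10101110.
C[5]: P[5] ⊕ 0b10101110 = 0b10111101; E(K, 0b10111101) = 0b11001000.
C[6]: P[6] ⊕ 0b11001000 = 0b11111010; E(K, 0b11111010) = 0b10001111.

C[1] = 0b01000001, C[2] = 0b10010100, C[3] = 0b00011001, C[4] = 0b10101110, C[5] = 0b11001000, C[6] = 0b10001111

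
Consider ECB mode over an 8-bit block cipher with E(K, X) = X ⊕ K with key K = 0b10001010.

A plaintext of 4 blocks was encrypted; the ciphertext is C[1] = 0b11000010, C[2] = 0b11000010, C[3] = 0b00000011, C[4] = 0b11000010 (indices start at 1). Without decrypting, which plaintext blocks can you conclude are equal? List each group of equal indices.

ECB encrypts each block independently with the same key, so equal ciphertext blocks imply equal plaintext blocks.
C[1] = C[2] = C[4] = 0b11000010, so P[1] = P[2] = P[4].

P[1] = P[2] = P[4]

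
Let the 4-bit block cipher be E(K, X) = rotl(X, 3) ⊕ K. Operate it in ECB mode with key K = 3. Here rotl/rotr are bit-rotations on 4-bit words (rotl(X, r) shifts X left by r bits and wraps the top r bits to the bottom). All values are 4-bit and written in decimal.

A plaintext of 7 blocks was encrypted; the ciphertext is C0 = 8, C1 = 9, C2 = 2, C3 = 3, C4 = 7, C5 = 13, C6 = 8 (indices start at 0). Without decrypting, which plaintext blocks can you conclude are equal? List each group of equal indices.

ECB encrypts each block independently with the same key, so equal ciphertext blocks imply equal plaintext blocks.
C0 = C6 = 8, so P0 = P6.

P0 = P6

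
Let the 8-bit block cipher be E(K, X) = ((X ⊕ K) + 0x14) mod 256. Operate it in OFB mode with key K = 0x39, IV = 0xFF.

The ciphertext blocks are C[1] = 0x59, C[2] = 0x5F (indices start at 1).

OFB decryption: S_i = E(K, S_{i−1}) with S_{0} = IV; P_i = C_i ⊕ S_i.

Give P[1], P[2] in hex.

P[1]: S = E(K, 0xFF) = 0xDA; 0x59 ⊕ 0xDA = 0x83.
P[2]: S = E(K, 0xDA) = 0xF7; 0x5F ⊕ 0xF7 = 0xA8.

P[1] = 0x83, P[2] = 0xA8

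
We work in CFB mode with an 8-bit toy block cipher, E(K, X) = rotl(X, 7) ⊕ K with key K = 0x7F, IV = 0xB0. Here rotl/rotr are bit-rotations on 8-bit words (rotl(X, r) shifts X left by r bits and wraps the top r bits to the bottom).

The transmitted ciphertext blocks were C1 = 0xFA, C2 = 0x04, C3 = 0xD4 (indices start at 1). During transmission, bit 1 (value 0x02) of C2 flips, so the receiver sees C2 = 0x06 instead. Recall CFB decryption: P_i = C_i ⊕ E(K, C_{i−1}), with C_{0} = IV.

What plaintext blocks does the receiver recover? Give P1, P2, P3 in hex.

P1 = 0xDD, P2 = 0x04, P3 = 0xA8

Only C2 changed, to 0x06. In CFB, a change in C_i flips the same bit in P_i and garbles P_{i+1}. Decrypting the received ciphertext:
P1: E(K, 0xB0) = 0x27; 0xFA ⊕ 0x27 = 0xDD.
P2: E(K, 0xFA) = 0x02; 0x06 ⊕ 0x02 = 0x04.
P3: E(K, 0x06) = 0x7C; 0xD4 ⊕ 0x7C = 0xA8.
Blocks that differ from the original plaintext: P2, P3.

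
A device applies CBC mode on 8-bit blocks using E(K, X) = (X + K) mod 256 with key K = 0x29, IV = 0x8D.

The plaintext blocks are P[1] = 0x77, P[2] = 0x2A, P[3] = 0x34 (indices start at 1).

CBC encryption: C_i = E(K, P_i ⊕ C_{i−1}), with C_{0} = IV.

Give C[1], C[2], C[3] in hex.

C[1] = 0x23, C[2] = 0x32, C[3] = 0x2F

C[1]: P[1] ⊕ 0x8D = 0xFA; E(K, 0xFA) = 0x23.
C[2]: P[2] ⊕ 0x23 = 0x09; E(K, 0x09) = 0x32.
C[3]: P[3] ⊕ 0x32 = 0x06; E(K, 0x06) = 0x2F.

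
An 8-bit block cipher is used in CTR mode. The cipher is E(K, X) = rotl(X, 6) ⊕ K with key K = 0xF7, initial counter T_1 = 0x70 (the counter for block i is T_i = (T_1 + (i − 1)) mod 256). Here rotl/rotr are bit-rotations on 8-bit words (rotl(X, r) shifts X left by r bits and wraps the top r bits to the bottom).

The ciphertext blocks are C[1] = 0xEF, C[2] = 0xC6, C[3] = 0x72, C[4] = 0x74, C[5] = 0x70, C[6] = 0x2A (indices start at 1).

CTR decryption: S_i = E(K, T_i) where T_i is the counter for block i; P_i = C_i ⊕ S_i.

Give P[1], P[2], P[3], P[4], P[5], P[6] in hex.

P[1]: T = 0x70, S = E(K, T) = 0xEB; 0xEF ⊕ 0xEB = 0x04.
P[2]: T = 0x71, S = E(K, T) = 0xAB; 0xC6 ⊕ 0xAB = 0x6D.
P[3]: T = 0x72, S = E(K, T) = 0x6B; 0x72 ⊕ 0x6B = 0x19.
P[4]: T = 0x73, S = E(K, T) = 0x2B; 0x74 ⊕ 0x2B = 0x5F.
P[5]: T = 0x74, S = E(K, T) = 0xEA; 0x70 ⊕ 0xEA = 0x9A.
P[6]: T = 0x75, S = E(K, T) = 0xAA; 0x2A ⊕ 0xAA = 0x80.

P[1] = 0x04, P[2] = 0x6D, P[3] = 0x19, P[4] = 0x5F, P[5] = 0x9A, P[6] = 0x80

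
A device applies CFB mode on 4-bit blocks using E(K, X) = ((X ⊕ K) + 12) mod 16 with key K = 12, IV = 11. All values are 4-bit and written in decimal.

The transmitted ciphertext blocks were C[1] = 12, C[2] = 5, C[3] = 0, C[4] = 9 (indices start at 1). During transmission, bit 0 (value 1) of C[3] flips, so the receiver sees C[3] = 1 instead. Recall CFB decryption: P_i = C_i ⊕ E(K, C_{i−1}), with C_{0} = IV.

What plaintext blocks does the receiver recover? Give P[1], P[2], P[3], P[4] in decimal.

Only C[3] changed, to 1. In CFB, a change in C_i flips the same bit in P_i and garbles P_{i+1}. Decrypting the received ciphertext:
P[1]: E(K, 11) = 3; 12 ⊕ 3 = 15.
P[2]: E(K, 12) = 12; 5 ⊕ 12 = 9.
P[3]: E(K, 5) = 5; 1 ⊕ 5 = 4.
P[4]: E(K, 1) = 9; 9 ⊕ 9 = 0.
Blocks that differ from the original plaintext: P[3], P[4].

P[1] = 15, P[2] = 9, P[3] = 4, P[4] = 0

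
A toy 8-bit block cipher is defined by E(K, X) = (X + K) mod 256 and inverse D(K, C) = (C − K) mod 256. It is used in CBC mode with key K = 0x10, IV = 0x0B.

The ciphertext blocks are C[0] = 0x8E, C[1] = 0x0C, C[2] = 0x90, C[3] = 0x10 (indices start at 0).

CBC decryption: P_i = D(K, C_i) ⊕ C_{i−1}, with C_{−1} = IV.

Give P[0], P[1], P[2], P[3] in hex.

P[0]: D(K, 0x8E) = 0x7E; 0x7E ⊕ 0x0B = 0x75.
P[1]: D(K, 0x0C) = 0xFC; 0xFC ⊕ 0x8E = 0x72.
P[2]: D(K, 0x90) = 0x80; 0x80 ⊕ 0x0C = 0x8C.
P[3]: D(K, 0x10) = 0x00; 0x00 ⊕ 0x90 = 0x90.

P[0] = 0x75, P[1] = 0x72, P[2] = 0x8C, P[3] = 0x90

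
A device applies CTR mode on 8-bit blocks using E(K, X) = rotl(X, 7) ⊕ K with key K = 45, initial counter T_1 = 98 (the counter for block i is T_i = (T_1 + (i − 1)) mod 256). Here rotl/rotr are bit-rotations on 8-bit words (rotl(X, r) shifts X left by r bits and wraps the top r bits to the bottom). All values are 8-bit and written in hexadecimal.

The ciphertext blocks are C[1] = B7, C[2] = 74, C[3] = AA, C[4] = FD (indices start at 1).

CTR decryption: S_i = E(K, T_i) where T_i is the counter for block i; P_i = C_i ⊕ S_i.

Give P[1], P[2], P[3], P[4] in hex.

P[1]: T = 98, S = E(K, T) = 09; B7 ⊕ 09 = BE.
P[2]: T = 99, S = E(K, T) = 89; 74 ⊕ 89 = FD.
P[3]: T = 9A, S = E(K, T) = 08; AA ⊕ 08 = A2.
P[4]: T = 9B, S = E(K, T) = 88; FD ⊕ 88 = 75.

P[1] = BE, P[2] = FD, P[3] = A2, P[4] = 75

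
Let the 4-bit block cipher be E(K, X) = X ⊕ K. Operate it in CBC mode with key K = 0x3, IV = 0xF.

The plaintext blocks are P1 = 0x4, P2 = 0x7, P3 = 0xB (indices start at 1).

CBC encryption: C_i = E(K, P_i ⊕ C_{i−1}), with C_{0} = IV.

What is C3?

C3 = 0x4

C1: P1 ⊕ 0xF = 0xB; E(K, 0xB) = 0x8.
C2: P2 ⊕ 0x8 = 0xF; E(K, 0xF) = 0xC.
C3: P3 ⊕ 0xC = 0x7; E(K, 0x7) = 0x4.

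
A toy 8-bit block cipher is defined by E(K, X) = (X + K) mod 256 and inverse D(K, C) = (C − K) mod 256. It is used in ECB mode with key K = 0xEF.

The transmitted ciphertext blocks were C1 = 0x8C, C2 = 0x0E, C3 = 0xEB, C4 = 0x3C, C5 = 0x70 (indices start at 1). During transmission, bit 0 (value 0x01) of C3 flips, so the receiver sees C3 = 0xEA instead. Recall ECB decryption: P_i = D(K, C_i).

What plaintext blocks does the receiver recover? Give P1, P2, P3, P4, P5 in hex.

P1 = 0x9D, P2 = 0x1F, P3 = 0xFB, P4 = 0x4D, P5 = 0x81

Only C3 changed, to 0xEA. In ECB, a change in C_i affects only P_i. Decrypting the received ciphertext:
P1: D(K, 0x8C) = 0x9D.
P2: D(K, 0x0E) = 0x1F.
P3: D(K, 0xEA) = 0xFB.
P4: D(K, 0x3C) = 0x4D.
P5: D(K, 0x70) = 0x81.
Blocks that differ from the original plaintext: P3.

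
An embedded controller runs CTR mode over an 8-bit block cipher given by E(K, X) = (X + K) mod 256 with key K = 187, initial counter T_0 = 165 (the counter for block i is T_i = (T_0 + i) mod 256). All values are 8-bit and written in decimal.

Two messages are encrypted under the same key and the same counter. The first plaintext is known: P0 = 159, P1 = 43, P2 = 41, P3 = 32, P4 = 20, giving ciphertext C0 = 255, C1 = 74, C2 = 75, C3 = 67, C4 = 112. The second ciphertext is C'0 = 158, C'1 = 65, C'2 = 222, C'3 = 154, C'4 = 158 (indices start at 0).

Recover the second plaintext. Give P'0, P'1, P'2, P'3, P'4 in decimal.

In CTR with a reused counter, both messages share the same keystream S_i, so C_i ⊕ C'_i = P_i ⊕ P'_i and thus P'_i = P_i ⊕ C_i ⊕ C'_i.
P'0: 159 ⊕ 255 ⊕ 158 = 254.
P'1: 43 ⊕ 74 ⊕ 65 = 32.
P'2: 41 ⊕ 75 ⊕ 222 = 188.
P'3: 32 ⊕ 67 ⊕ 154 = 249.
P'4: 20 ⊕ 112 ⊕ 158 = 250.

P'0 = 254, P'1 = 32, P'2 = 188, P'3 = 249, P'4 = 250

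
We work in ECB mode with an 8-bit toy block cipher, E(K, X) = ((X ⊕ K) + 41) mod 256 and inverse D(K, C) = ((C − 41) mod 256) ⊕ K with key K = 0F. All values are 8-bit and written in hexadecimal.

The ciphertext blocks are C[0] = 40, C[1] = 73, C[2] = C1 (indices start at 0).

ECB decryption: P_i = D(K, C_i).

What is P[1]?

P[1]: D(K, 73) = 3D.

P[1] = 3D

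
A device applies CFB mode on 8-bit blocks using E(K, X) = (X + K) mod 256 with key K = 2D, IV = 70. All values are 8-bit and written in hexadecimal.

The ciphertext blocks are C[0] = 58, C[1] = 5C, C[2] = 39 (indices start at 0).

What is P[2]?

CFB decryption: P_i = C_i ⊕ E(K, C_{i−1}), with C_{−1} = IV.
P[2]: E(K, 5C) = 89; 39 ⊕ 89 = B0.

P[2] = B0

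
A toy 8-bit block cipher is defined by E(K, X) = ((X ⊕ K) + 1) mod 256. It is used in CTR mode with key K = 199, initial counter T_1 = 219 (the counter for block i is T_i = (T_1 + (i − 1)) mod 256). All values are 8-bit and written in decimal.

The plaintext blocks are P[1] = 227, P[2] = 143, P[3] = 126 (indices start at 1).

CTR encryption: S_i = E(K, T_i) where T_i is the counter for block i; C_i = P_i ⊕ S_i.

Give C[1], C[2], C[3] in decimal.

C[1]: T = 219, S = E(K, T) = 29; 227 ⊕ 29 = 254.
C[2]: T = 220, S = E(K, T) = 28; 143 ⊕ 28 = 147.
C[3]: T = 221, S = E(K, T) = 27; 126 ⊕ 27 = 101.

C[1] = 254, C[2] = 147, C[3] = 101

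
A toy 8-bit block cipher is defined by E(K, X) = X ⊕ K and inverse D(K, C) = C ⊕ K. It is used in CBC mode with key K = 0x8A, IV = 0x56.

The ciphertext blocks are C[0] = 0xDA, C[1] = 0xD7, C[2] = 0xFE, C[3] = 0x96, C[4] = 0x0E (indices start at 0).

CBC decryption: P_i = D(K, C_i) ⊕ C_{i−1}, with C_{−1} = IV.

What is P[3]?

P[3] = 0xE2

P[3]: D(K, 0x96) = 0x1C; 0x1C ⊕ 0xFE = 0xE2.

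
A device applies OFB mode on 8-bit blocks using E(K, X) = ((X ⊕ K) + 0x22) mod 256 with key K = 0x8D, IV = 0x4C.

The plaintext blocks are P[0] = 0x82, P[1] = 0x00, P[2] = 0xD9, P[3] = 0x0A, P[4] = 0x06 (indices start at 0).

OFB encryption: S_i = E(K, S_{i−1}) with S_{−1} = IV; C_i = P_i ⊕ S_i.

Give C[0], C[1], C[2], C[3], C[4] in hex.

C[0]: S = E(K, 0x4C) = 0xE3; 0x82 ⊕ 0xE3 = 0x61.
C[1]: S = E(K, 0xE3) = 0x90; 0x00 ⊕ 0x90 = 0x90.
C[2]: S = E(K, 0x90) = 0x3F; 0xD9 ⊕ 0x3F = 0xE6.
C[3]: S = E(K, 0x3F) = 0xD4; 0x0A ⊕ 0xD4 = 0xDE.
C[4]: S = E(K, 0xD4) = 0x7B; 0x06 ⊕ 0x7B = 0x7D.

C[0] = 0x61, C[1] = 0x90, C[2] = 0xE6, C[3] = 0xDE, C[4] = 0x7D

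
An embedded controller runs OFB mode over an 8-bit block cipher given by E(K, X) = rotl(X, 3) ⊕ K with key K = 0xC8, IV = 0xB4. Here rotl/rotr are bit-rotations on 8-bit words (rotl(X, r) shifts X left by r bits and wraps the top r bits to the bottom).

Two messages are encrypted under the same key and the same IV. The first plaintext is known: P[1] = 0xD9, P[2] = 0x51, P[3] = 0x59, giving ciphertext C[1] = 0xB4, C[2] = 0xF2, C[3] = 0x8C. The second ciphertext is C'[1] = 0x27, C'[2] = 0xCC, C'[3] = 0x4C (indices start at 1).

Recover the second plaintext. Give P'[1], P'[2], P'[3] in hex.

In OFB with a reused IV, both messages share the same keystream S_i, so C_i ⊕ C'_i = P_i ⊕ P'_i and thus P'_i = P_i ⊕ C_i ⊕ C'_i.
P'[1]: 0xD9 ⊕ 0xB4 ⊕ 0x27 = 0x4A.
P'[2]: 0x51 ⊕ 0xF2 ⊕ 0xCC = 0x6F.
P'[3]: 0x59 ⊕ 0x8C ⊕ 0x4C = 0x99.

P'[1] = 0x4A, P'[2] = 0x6F, P'[3] = 0x99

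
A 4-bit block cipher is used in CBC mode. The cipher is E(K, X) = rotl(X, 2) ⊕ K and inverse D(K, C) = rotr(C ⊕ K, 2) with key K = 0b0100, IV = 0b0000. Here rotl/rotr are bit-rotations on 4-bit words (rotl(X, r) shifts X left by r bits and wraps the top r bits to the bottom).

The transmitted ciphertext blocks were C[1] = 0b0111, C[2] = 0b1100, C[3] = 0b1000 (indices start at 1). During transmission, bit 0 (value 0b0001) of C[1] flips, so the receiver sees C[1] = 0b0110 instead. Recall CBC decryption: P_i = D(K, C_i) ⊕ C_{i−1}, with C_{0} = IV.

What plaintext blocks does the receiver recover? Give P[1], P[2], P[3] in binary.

P[1] = 0b1000, P[2] = 0b0100, P[3] = 0b1111

Only C[1] changed, to 0b0110. In CBC, a change in C_i garbles P_i and flips the same bit in P_{i+1}. Decrypting the received ciphertext:
P[1]: D(K, 0b0110) = 0b1000; 0b1000 ⊕ 0b0000 = 0b1000.
P[2]: D(K, 0b1100) = 0b0010; 0b0010 ⊕ 0b0110 = 0b0100.
P[3]: D(K, 0b1000) = 0b0011; 0b0011 ⊕ 0b1100 = 0b1111.
Blocks that differ from the original plaintext: P[1], P[2].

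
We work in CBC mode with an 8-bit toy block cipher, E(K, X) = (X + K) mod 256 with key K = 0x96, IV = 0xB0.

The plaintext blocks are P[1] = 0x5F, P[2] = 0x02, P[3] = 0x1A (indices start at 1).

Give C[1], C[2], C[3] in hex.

CBC encryption: C_i = E(K, P_i ⊕ C_{i−1}), with C_{0} = IV.
C[1]: P[1] ⊕ 0xB0 = 0xEF; E(K, 0xEF) = 0x85.
C[2]: P[2] ⊕ 0x85 = 0x87; E(K, 0x87) = 0x1D.
C[3]: P[3] ⊕ 0x1D = 0x07; E(K, 0x07) = 0x9D.

C[1] = 0x85, C[2] = 0x1D, C[3] = 0x9D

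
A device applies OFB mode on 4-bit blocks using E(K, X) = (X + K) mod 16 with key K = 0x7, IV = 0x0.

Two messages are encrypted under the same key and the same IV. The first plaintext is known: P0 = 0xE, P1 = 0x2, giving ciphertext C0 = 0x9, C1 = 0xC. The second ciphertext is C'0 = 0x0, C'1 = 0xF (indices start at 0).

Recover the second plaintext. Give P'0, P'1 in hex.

In OFB with a reused IV, both messages share the same keystream S_i, so C_i ⊕ C'_i = P_i ⊕ P'_i and thus P'_i = P_i ⊕ C_i ⊕ C'_i.
P'0: 0xE ⊕ 0x9 ⊕ 0x0 = 0x7.
P'1: 0x2 ⊕ 0xC ⊕ 0xF = 0x1.

P'0 = 0x7, P'1 = 0x1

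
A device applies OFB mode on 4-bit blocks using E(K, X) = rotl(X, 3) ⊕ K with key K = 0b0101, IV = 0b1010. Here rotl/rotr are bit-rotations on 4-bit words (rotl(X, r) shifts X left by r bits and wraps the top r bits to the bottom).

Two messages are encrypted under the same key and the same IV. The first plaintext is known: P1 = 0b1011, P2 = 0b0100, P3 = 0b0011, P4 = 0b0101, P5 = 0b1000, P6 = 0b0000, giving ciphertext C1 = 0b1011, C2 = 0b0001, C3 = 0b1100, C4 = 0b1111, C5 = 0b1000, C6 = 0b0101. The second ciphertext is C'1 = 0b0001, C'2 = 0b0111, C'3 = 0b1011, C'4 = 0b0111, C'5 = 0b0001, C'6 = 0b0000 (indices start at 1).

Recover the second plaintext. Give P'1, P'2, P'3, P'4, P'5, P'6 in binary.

In OFB with a reused IV, both messages share the same keystream S_i, so C_i ⊕ C'_i = P_i ⊕ P'_i and thus P'_i = P_i ⊕ C_i ⊕ C'_i.
P'1: 0b1011 ⊕ 0b1011 ⊕ 0b0001 = 0b0001.
P'2: 0b0100 ⊕ 0b0001 ⊕ 0b0111 = 0b0010.
P'3: 0b0011 ⊕ 0b1100 ⊕ 0b1011 = 0b0100.
P'4: 0b0101 ⊕ 0b1111 ⊕ 0b0111 = 0b1101.
P'5: 0b1000 ⊕ 0b1000 ⊕ 0b0001 = 0b0001.
P'6: 0b0000 ⊕ 0b0101 ⊕ 0b0000 = 0b0101.

P'1 = 0b0001, P'2 = 0b0010, P'3 = 0b0100, P'4 = 0b1101, P'5 = 0b0001, P'6 = 0b0101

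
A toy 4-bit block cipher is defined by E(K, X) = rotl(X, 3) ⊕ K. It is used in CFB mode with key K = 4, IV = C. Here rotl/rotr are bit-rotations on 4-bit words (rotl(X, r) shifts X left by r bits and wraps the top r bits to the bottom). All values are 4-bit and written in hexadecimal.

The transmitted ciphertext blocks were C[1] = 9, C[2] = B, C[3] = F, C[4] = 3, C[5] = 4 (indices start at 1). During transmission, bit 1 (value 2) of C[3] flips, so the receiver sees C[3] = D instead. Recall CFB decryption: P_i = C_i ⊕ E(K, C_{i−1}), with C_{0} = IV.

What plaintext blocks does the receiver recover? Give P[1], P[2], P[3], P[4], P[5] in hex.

P[1] = B, P[2] = 3, P[3] = 4, P[4] = 9, P[5] = 9

Only C[3] changed, to D. In CFB, a change in C_i flips the same bit in P_i and garbles P_{i+1}. Decrypting the received ciphertext:
P[1]: E(K, C) = 2; 9 ⊕ 2 = B.
P[2]: E(K, 9) = 8; B ⊕ 8 = 3.
P[3]: E(K, B) = 9; D ⊕ 9 = 4.
P[4]: E(K, D) = A; 3 ⊕ A = 9.
P[5]: E(K, 3) = D; 4 ⊕ D = 9.
Blocks that differ from the original plaintext: P[3], P[4].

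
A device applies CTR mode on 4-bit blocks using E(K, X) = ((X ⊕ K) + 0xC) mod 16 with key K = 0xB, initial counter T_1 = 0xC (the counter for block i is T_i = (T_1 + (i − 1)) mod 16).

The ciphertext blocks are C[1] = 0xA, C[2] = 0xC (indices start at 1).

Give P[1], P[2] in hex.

CTR decryption: S_i = E(K, T_i) where T_i is the counter for block i; P_i = C_i ⊕ S_i.
P[1]: T = 0xC, S = E(K, T) = 0x3; 0xA ⊕ 0x3 = 0x9.
P[2]: T = 0xD, S = E(K, T) = 0x2; 0xC ⊕ 0x2 = 0xE.

P[1] = 0x9, P[2] = 0xE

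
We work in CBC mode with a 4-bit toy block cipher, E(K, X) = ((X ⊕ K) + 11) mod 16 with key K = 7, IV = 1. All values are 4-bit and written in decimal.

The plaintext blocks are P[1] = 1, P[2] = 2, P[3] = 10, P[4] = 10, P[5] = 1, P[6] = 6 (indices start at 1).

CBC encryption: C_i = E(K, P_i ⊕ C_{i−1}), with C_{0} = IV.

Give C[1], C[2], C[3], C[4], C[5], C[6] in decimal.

C[1] = 2, C[2] = 2, C[3] = 10, C[4] = 2, C[5] = 15, C[6] = 9

C[1]: P[1] ⊕ 1 = 0; E(K, 0) = 2.
C[2]: P[2] ⊕ 2 = 0; E(K, 0) = 2.
C[3]: P[3] ⊕ 2 = 8; E(K, 8) = 10.
C[4]: P[4] ⊕ 10 = 0; E(K, 0) = 2.
C[5]: P[5] ⊕ 2 = 3; E(K, 3) = 15.
C[6]: P[6] ⊕ 15 = 9; E(K, 9) = 9.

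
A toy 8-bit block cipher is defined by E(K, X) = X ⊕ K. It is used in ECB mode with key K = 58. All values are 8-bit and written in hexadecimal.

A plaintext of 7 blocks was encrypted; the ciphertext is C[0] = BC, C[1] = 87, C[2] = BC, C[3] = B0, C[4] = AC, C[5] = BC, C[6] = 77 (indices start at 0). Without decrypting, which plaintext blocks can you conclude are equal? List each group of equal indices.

P[0] = P[2] = P[5]

ECB encrypts each block independently with the same key, so equal ciphertext blocks imply equal plaintext blocks.
C[0] = C[2] = C[5] = BC, so P[0] = P[2] = P[5].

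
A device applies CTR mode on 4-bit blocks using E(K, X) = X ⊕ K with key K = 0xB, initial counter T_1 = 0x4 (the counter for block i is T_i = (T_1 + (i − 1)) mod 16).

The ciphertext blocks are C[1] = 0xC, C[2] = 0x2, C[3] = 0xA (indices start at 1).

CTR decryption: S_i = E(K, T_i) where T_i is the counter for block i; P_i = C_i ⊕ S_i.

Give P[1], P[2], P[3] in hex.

P[1] = 0x3, P[2] = 0xC, P[3] = 0x7

P[1]: T = 0x4, S = E(K, T) = 0xF; 0xC ⊕ 0xF = 0x3.
P[2]: T = 0x5, S = E(K, T) = 0xE; 0x2 ⊕ 0xE = 0xC.
P[3]: T = 0x6, S = E(K, T) = 0xD; 0xA ⊕ 0xD = 0x7.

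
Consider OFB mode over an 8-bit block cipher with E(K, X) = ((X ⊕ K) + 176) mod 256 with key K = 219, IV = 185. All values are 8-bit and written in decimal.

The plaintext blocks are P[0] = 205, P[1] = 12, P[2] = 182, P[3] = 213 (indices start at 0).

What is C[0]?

OFB encryption: S_i = E(K, S_{i−1}) with S_{−1} = IV; C_i = P_i ⊕ S_i.
C[0]: S = E(K, 185) = 18; 205 ⊕ 18 = 223.

C[0] = 223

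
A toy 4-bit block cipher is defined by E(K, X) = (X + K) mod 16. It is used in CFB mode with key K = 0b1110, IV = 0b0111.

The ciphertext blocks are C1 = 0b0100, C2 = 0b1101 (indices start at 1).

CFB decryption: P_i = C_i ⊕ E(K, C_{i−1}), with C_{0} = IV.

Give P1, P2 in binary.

P1 = 0b0001, P2 = 0b1111

P1: E(K, 0b0111) = 0b0101; 0b0100 ⊕ 0b0101 = 0b0001.
P2: E(K, 0b0100) = 0b0010; 0b1101 ⊕ 0b0010 = 0b1111.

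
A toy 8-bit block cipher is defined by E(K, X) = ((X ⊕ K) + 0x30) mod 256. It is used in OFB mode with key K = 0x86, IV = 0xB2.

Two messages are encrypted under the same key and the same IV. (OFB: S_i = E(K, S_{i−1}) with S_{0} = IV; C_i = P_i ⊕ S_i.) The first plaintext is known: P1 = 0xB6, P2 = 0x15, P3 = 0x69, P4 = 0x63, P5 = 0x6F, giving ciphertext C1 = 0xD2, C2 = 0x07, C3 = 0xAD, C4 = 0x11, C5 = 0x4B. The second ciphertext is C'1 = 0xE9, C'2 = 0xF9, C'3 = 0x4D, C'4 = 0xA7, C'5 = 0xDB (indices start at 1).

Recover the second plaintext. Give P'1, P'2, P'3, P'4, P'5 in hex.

P'1 = 0x8D, P'2 = 0xEB, P'3 = 0x89, P'4 = 0xD5, P'5 = 0xFF

In OFB with a reused IV, both messages share the same keystream S_i, so C_i ⊕ C'_i = P_i ⊕ P'_i and thus P'_i = P_i ⊕ C_i ⊕ C'_i.
P'1: 0xB6 ⊕ 0xD2 ⊕ 0xE9 = 0x8D.
P'2: 0x15 ⊕ 0x07 ⊕ 0xF9 = 0xEB.
P'3: 0x69 ⊕ 0xAD ⊕ 0x4D = 0x89.
P'4: 0x63 ⊕ 0x11 ⊕ 0xA7 = 0xD5.
P'5: 0x6F ⊕ 0x4B ⊕ 0xDB = 0xFF.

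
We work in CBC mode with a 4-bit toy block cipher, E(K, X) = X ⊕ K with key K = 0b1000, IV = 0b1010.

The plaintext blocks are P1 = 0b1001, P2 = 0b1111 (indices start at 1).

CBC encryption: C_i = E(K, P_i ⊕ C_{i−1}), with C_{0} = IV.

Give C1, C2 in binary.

C1 = 0b1011, C2 = 0b1100

C1: P1 ⊕ 0b1010 = 0b0011; E(K, 0b0011) = 0b1011.
C2: P2 ⊕ 0b1011 = 0b0100; E(K, 0b0100) = 0b1100.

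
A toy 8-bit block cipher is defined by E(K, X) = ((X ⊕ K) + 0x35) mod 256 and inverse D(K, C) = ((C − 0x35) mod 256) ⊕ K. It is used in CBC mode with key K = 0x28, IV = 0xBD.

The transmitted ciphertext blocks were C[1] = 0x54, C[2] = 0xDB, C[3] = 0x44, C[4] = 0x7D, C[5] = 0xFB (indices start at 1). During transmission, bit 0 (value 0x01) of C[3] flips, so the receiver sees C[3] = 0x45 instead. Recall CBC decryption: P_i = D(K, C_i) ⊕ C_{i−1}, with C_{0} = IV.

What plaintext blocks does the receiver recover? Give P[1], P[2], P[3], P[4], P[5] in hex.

P[1] = 0x8A, P[2] = 0xDA, P[3] = 0xE3, P[4] = 0x25, P[5] = 0x93

Only C[3] changed, to 0x45. In CBC, a change in C_i garbles P_i and flips the same bit in P_{i+1}. Decrypting the received ciphertext:
P[1]: D(K, 0x54) = 0x37; 0x37 ⊕ 0xBD = 0x8A.
P[2]: D(K, 0xDB) = 0x8E; 0x8E ⊕ 0x54 = 0xDA.
P[3]: D(K, 0x45) = 0x38; 0x38 ⊕ 0xDB = 0xE3.
P[4]: D(K, 0x7D) = 0x60; 0x60 ⊕ 0x45 = 0x25.
P[5]: D(K, 0xFB) = 0xEE; 0xEE ⊕ 0x7D = 0x93.
Blocks that differ from the original plaintext: P[3], P[4].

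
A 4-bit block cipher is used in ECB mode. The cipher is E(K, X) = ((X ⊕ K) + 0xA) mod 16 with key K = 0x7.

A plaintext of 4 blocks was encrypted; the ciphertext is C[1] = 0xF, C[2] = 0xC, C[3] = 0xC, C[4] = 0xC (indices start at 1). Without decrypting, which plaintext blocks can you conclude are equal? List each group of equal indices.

P[2] = P[3] = P[4]

ECB encrypts each block independently with the same key, so equal ciphertext blocks imply equal plaintext blocks.
C[2] = C[3] = C[4] = 0xC, so P[2] = P[3] = P[4].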